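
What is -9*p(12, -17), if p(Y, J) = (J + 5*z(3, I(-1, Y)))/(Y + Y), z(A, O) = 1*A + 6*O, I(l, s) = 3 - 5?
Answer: 93/4 ≈ 23.250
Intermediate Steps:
I(l, s) = -2
z(A, O) = A + 6*O
p(Y, J) = (-45 + J)/(2*Y) (p(Y, J) = (J + 5*(3 + 6*(-2)))/(Y + Y) = (J + 5*(3 - 12))/((2*Y)) = (J + 5*(-9))*(1/(2*Y)) = (J - 45)*(1/(2*Y)) = (-45 + J)*(1/(2*Y)) = (-45 + J)/(2*Y))
-9*p(12, -17) = -9*(-45 - 17)/(2*12) = -9*(-62)/(2*12) = -9*(-31/12) = 93/4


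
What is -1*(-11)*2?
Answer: 22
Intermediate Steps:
-1*(-11)*2 = 11*2 = 22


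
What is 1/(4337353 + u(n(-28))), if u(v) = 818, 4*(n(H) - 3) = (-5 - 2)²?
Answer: 1/4338171 ≈ 2.3051e-7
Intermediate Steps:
n(H) = 61/4 (n(H) = 3 + (-5 - 2)²/4 = 3 + (¼)*(-7)² = 3 + (¼)*49 = 3 + 49/4 = 61/4)
1/(4337353 + u(n(-28))) = 1/(4337353 + 818) = 1/4338171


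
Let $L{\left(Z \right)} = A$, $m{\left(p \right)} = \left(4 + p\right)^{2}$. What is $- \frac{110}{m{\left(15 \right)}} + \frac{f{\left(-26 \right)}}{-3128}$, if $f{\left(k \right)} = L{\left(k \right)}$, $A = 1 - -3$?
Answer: $- \frac{86381}{282302} \approx -0.30599$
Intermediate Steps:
$A = 4$ ($A = 1 + 3 = 4$)
$L{\left(Z \right)} = 4$
$f{\left(k \right)} = 4$
$- \frac{110}{m{\left(15 \right)}} + \frac{f{\left(-26 \right)}}{-3128} = - \frac{110}{\left(4 + 15\right)^{2}} + \frac{4}{-3128} = - \frac{110}{19^{2}} + 4 \left(- \frac{1}{3128}\right) = - \frac{110}{361} - \frac{1}{782} = - \frac{86381}{282302}$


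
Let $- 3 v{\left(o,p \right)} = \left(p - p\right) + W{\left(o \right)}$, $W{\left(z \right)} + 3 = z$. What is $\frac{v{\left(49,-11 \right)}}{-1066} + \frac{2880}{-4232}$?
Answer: $- \frac{563473}{845871} \approx -0.66615$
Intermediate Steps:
$W{\left(z \right)} = -3 + z$
$v{\left(o,p \right)} = 1 - \frac{o}{3}$ ($v{\left(o,p \right)} = - \frac{\left(p - p\right) + \left(-3 + o\right)}{3} = - \frac{0 + \left(-3 + o\right)}{3} = - \frac{-3 + o}{3} = 1 - \frac{o}{3}$)
$\frac{v{\left(49,-11 \right)}}{-1066} + \frac{2880}{-4232} = \frac{1 - \frac{49}{3}}{-1066} + \frac{2880}{-4232} = \left(1 - \frac{49}{3}\right) \left(- \frac{1}{1066}\right) + 2880 \left(- \frac{1}{4232}\right) = \left(- \frac{46}{3}\right) \left(- \frac{1}{1066}\right) - \frac{360}{529} = \frac{23}{1599} - \frac{360}{529} = - \frac{563473}{845871}$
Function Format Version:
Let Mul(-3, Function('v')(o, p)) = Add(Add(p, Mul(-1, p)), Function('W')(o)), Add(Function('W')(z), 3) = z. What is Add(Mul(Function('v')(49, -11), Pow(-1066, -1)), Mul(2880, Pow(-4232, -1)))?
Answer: Rational(-563473, 845871) ≈ -0.66615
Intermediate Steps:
Function('W')(z) = Add(-3, z)
Function('v')(o, p) = Add(1, Mul(Rational(-1, 3), o)) (Function('v')(o, p) = Mul(Rational(-1, 3), Add(Add(p, Mul(-1, p)), Add(-3, o))) = Mul(Rational(-1, 3), Add(0, Add(-3, o))) = Mul(Rational(-1, 3), Add(-3, o)) = Add(1, Mul(Rational(-1, 3), o)))
Add(Mul(Function('v')(49, -11), Pow(-1066, -1)), Mul(2880, Pow(-4232, -1))) = Add(Mul(Add(1, Mul(Rational(-1, 3), 49)), Pow(-1066, -1)), Mul(2880, Pow(-4232, -1))) = Add(Mul(Add(1, Rational(-49, 3)), Rational(-1, 1066)), Mul(2880, Rational(-1, 4232))) = Add(Mul(Rational(-46, 3), Rational(-1, 1066)), Rational(-360, 529)) = Add(Rational(23, 1599), Rational(-360, 529)) = Rational(-563473, 845871)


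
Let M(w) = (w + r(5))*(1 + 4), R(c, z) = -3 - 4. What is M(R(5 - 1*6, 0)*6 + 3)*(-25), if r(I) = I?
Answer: 4250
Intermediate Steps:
R(c, z) = -7
M(w) = 25 + 5*w (M(w) = (w + 5)*(1 + 4) = (5 + w)*5 = 25 + 5*w)
M(R(5 - 1*6, 0)*6 + 3)*(-25) = (25 + 5*(-7*6 + 3))*(-25) = (25 + 5*(-42 + 3))*(-25) = (25 + 5*(-39))*(-25) = (25 - 195)*(-25) = -170*(-25) = 4250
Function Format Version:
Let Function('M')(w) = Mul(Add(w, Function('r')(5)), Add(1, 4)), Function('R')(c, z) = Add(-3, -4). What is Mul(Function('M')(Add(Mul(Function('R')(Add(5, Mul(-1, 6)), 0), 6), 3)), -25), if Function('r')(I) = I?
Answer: 4250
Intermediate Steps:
Function('R')(c, z) = -7
Function('M')(w) = Add(25, Mul(5, w)) (Function('M')(w) = Mul(Add(w, 5), Add(1, 4)) = Mul(Add(5, w), 5) = Add(25, Mul(5, w)))
Mul(Function('M')(Add(Mul(Function('R')(Add(5, Mul(-1, 6)), 0), 6), 3)), -25) = Mul(Add(25, Mul(5, Add(Mul(-7, 6), 3))), -25) = Mul(Add(25, Mul(5, Add(-42, 3))), -25) = Mul(Add(25, Mul(5, -39)), -25) = Mul(Add(25, -195), -25) = Mul(-170, -25) = 4250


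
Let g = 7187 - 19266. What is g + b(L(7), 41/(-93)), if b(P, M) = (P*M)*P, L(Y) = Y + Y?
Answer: -1131383/93 ≈ -12165.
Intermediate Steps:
L(Y) = 2*Y
b(P, M) = M*P² (b(P, M) = (M*P)*P = M*P²)
g = -12079
g + b(L(7), 41/(-93)) = -12079 + (41/(-93))*(2*7)² = -12079 + (41*(-1/93))*14² = -12079 - 41/93*196 = -12079 - 8036/93 = -1131383/93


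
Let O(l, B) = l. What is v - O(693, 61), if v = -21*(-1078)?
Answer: 21945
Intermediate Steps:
v = 22638
v - O(693, 61) = 22638 - 1*693 = 22638 - 693 = 21945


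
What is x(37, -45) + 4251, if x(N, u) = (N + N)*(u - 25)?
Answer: -929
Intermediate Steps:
x(N, u) = 2*N*(-25 + u) (x(N, u) = (2*N)*(-25 + u) = 2*N*(-25 + u))
x(37, -45) + 4251 = 2*37*(-25 - 45) + 4251 = 2*37*(-70) + 4251 = -5180 + 4251 = -929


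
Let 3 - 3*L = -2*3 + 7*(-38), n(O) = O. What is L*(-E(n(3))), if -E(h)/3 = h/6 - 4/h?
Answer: -1375/6 ≈ -229.17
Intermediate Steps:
E(h) = 12/h - h/2 (E(h) = -3*(h/6 - 4/h) = -3*(-4/h + h/6) = 12/h - h/2)
L = 275/3 (L = 1 - (-2*3 + 7*(-38))/3 = 1 - (-6 - 266)/3 = 1 - ⅓*(-272) = 1 + 272/3 = 275/3 ≈ 91.667)
L*(-E(n(3))) = 275*(-(12/3 - ½*3))/3 = 275*(-(12*(⅓) - 3/2))/3 = 275*(-(4 - 3/2))/3 = 275*(-1*5/2)/3 = (275/3)*(-5/2) = -1375/6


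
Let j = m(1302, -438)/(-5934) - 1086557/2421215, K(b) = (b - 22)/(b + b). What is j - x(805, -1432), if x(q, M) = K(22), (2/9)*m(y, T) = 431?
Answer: -7429050487/9578326540 ≈ -0.77561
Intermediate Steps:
m(y, T) = 3879/2 (m(y, T) = (9/2)*431 = 3879/2)
K(b) = (-22 + b)/(2*b) (K(b) = (-22 + b)/((2*b)) = (-22 + b)*(1/(2*b)) = (-22 + b)/(2*b))
x(q, M) = 0 (x(q, M) = (1/2)*(-22 + 22)/22 = (1/2)*(1/22)*0 = 0)
j = -7429050487/9578326540 (j = (3879/2)/(-5934) - 1086557/2421215 = (3879/2)*(-1/5934) - 1086557*1/2421215 = -1293/3956 - 1086557/2421215 = -7429050487/9578326540 ≈ -0.77561)
j - x(805, -1432) = -7429050487/9578326540 - 1*0 = -7429050487/9578326540 + 0 = -7429050487/9578326540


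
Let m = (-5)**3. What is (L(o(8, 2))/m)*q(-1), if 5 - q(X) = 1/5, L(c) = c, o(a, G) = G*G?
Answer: -96/625 ≈ -0.15360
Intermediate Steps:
o(a, G) = G**2
q(X) = 24/5 (q(X) = 5 - 1/5 = 24/5)
m = -125
(L(o(8, 2))/m)*q(-1) = (2**2/(-125))*(24/5) = (4*(-1/125))*(24/5) = -4/125*24/5 = -96/625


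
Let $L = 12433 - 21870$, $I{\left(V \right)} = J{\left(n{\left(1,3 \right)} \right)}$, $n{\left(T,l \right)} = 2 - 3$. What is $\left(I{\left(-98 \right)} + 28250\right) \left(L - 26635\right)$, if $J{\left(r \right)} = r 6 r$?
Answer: $-1019250432$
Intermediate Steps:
$n{\left(T,l \right)} = -1$ ($n{\left(T,l \right)} = 2 - 3 = -1$)
$J{\left(r \right)} = 6 r^{2}$ ($J{\left(r \right)} = 6 r r = 6 r^{2}$)
$I{\left(V \right)} = 6$ ($I{\left(V \right)} = 6 \left(-1\right)^{2} = 6 \cdot 1 = 6$)
$L = -9437$ ($L = 12433 - 21870 = -9437$)
$\left(I{\left(-98 \right)} + 28250\right) \left(L - 26635\right) = \left(6 + 28250\right) \left(-9437 - 26635\right) = 28256 \left(-36072\right) = -1019250432$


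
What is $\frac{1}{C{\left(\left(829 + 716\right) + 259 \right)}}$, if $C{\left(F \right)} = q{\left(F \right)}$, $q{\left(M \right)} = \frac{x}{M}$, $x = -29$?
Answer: $- \frac{1804}{29} \approx -62.207$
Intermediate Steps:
$q{\left(M \right)} = - \frac{29}{M}$
$C{\left(F \right)} = - \frac{29}{F}$
$\frac{1}{C{\left(\left(829 + 716\right) + 259 \right)}} = \frac{1}{\left(-29\right) \frac{1}{\left(829 + 716\right) + 259}} = \frac{1}{\left(-29\right) \frac{1}{1545 + 259}} = \frac{1}{\left(-29\right) \frac{1}{1804}} = \frac{1}{- \frac{29}{1804}} = - \frac{1804}{29}$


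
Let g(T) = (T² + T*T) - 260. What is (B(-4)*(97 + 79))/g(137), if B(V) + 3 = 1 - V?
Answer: 176/18639 ≈ 0.0094426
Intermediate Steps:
g(T) = -260 + 2*T² (g(T) = (T² + T²) - 260 = 2*T² - 260 = -260 + 2*T²)
B(V) = -2 - V (B(V) = -3 + (1 - V) = -2 - V)
(B(-4)*(97 + 79))/g(137) = ((-2 - 1*(-4))*(97 + 79))/(-260 + 2*137²) = ((-2 + 4)*176)/(-260 + 2*18769) = (2*176)/(-260 + 37538) = 352/37278 = 352*(1/37278) = 176/18639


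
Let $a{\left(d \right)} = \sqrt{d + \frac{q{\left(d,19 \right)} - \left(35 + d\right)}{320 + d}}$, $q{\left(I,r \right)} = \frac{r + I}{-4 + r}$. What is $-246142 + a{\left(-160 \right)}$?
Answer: $-246142 + \frac{3 i \sqrt{7079}}{20} \approx -2.4614 \cdot 10^{5} + 12.621 i$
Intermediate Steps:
$q{\left(I,r \right)} = \frac{I + r}{-4 + r}$
$a{\left(d \right)} = \sqrt{d + \frac{- \frac{506}{15} - \frac{14 d}{15}}{320 + d}}$ ($a{\left(d \right)} = \sqrt{d + \frac{\frac{d + 19}{-4 + 19} - \left(35 + d\right)}{320 + d}} = \sqrt{d + \frac{\frac{19 + d}{15} - \left(35 + d\right)}{320 + d}} = \sqrt{d + \frac{\left(\frac{19}{15} + \frac{d}{15}\right) - \left(35 + d\right)}{320 + d}} = \sqrt{d + \frac{- \frac{506}{15} - \frac{14 d}{15}}{320 + d}}$)
$-246142 + a{\left(-160 \right)} = -246142 + \frac{\sqrt{15} \sqrt{\frac{-506 + 15 \left(-160\right)^{2} + 4786 \left(-160\right)}{320 - 160}}}{15} = -246142 + \frac{\sqrt{15} \sqrt{\frac{-506 + 15 \cdot 25600 - 765760}{160}}}{15} = -246142 + \frac{\sqrt{15} \sqrt{\frac{-506 + 384000 - 765760}{160}}}{15} = -246142 + \frac{\sqrt{15} \sqrt{\frac{1}{160} \left(-382266\right)}}{15} = -246142 + \frac{\sqrt{15} \sqrt{- \frac{191133}{80}}}{15} = -246142 + \frac{\sqrt{15} \frac{3 i \sqrt{106185}}{20}}{15} = -246142 + \frac{3 i \sqrt{7079}}{20}$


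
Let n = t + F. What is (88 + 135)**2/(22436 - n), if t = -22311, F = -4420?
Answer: 49729/49167 ≈ 1.0114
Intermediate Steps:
n = -26731 (n = -22311 - 4420 = -26731)
(88 + 135)**2/(22436 - n) = (88 + 135)**2/(22436 - 1*(-26731)) = 223**2/(22436 + 26731) = 49729/49167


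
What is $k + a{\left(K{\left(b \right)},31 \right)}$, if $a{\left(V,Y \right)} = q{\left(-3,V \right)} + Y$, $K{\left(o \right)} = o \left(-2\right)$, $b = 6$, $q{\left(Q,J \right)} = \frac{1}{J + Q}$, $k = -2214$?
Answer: $- \frac{32746}{15} \approx -2183.1$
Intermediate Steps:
$K{\left(o \right)} = - 2 o$
$a{\left(V,Y \right)} = Y + \frac{1}{-3 + V}$ ($a{\left(V,Y \right)} = \frac{1}{V - 3} + Y = \frac{1}{-3 + V} + Y = Y + \frac{1}{-3 + V}$)
$k + a{\left(K{\left(b \right)},31 \right)} = -2214 + \frac{1 + 31 \left(-3 - 12\right)}{-3 - 12} = -2214 + \frac{1 + 31 \left(-15\right)}{-15} = -2214 - \frac{1 - 465}{15} = -2214 - - \frac{464}{15} = -2214 + \frac{464}{15} = - \frac{32746}{15}$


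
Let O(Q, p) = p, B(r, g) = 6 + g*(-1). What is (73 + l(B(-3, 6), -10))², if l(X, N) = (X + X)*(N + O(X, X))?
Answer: 5329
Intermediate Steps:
B(r, g) = 6 - g
l(X, N) = 2*X*(N + X) (l(X, N) = (X + X)*(N + X) = (2*X)*(N + X) = 2*X*(N + X))
(73 + l(B(-3, 6), -10))² = (73 + 2*(6 - 1*6)*(-10 + (6 - 1*6)))² = (73 + 2*(6 - 6)*(-10 + (6 - 6)))² = (73 + 2*0*(-10 + 0))² = (73 + 2*0*(-10))² = (73 + 0)² = 73² = 5329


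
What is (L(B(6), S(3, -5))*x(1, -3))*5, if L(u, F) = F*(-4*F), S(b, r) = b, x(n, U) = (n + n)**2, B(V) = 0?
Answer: -720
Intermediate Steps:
x(n, U) = 4*n**2 (x(n, U) = (2*n)**2 = 4*n**2)
L(u, F) = -4*F**2
(L(B(6), S(3, -5))*x(1, -3))*5 = ((-4*3**2)*(4*1**2))*5 = ((-4*9)*(4*1))*5 = -36*4*5 = -144*5 = -720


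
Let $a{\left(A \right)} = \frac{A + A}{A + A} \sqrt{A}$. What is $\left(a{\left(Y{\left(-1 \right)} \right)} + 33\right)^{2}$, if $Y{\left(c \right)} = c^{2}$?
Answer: $1156$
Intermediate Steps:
$a{\left(A \right)} = \sqrt{A}$ ($a{\left(A \right)} = \frac{2 A}{2 A} \sqrt{A} = 2 A \frac{1}{2 A} \sqrt{A} = 1 \sqrt{A} = \sqrt{A}$)
$\left(a{\left(Y{\left(-1 \right)} \right)} + 33\right)^{2} = \left(\sqrt{\left(-1\right)^{2}} + 33\right)^{2} = \left(\sqrt{1} + 33\right)^{2} = \left(1 + 33\right)^{2} = 34^{2} = 1156$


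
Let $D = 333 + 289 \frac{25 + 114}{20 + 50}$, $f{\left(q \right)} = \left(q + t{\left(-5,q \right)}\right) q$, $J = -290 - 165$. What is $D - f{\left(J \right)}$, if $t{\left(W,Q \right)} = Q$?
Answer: $- \frac{28920019}{70} \approx -4.1314 \cdot 10^{5}$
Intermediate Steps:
$J = -455$ ($J = -290 - 165 = -455$)
$f{\left(q \right)} = 2 q^{2}$ ($f{\left(q \right)} = \left(q + q\right) q = 2 q q = 2 q^{2}$)
$D = \frac{63481}{70}$ ($D = 333 + 289 \cdot \frac{139}{70} = 333 + \frac{40171}{70} = \frac{63481}{70} \approx 906.87$)
$D - f{\left(J \right)} = \frac{63481}{70} - 2 \left(-455\right)^{2} = \frac{63481}{70} - 2 \cdot 207025 = \frac{63481}{70} - 414050 = - \frac{28920019}{70}$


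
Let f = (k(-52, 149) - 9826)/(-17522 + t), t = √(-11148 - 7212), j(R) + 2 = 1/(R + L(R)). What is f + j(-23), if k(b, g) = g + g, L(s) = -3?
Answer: -2983092179/1995752486 + 14292*I*√510/76759711 ≈ -1.4947 + 0.0042048*I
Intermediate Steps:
k(b, g) = 2*g
j(R) = -2 + 1/(-3 + R) (j(R) = -2 + 1/(R - 3) = -2 + 1/(-3 + R))
t = 6*I*√510 (t = √(-18360) = 6*I*√510 ≈ 135.5*I)
f = -9528/(-17522 + 6*I*√510) (f = (2*149 - 9826)/(-17522 + 6*I*√510) = (298 - 9826)/(-17522 + 6*I*√510) = -9528/(-17522 + 6*I*√510) ≈ 0.54374 + 0.0042048*I)
f + j(-23) = (41737404/76759711 + 14292*I*√510/76759711) + (7 - 2*(-23))/(-3 - 23) = (41737404/76759711 + 14292*I*√510/76759711) + (7 + 46)/(-26) = (41737404/76759711 + 14292*I*√510/76759711) - 1/26*53 = (41737404/76759711 + 14292*I*√510/76759711) - 53/26 = -2983092179/1995752486 + 14292*I*√510/76759711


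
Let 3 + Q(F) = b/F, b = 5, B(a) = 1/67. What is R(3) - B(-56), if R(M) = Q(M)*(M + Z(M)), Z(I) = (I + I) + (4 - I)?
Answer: -2683/201 ≈ -13.348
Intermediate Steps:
B(a) = 1/67
Q(F) = -3 + 5/F
Z(I) = 4 + I (Z(I) = 2*I + (4 - I) = 4 + I)
R(M) = (-3 + 5/M)*(4 + 2*M) (R(M) = (-3 + 5/M)*(M + (4 + M)) = (-3 + 5/M)*(4 + 2*M))
R(3) - B(-56) = (-2 - 6*3 + 20/3) - 1*1/67 = (-2 - 18 + 20*(1/3)) - 1/67 = (-2 - 18 + 20/3) - 1/67 = -40/3 - 1/67 = -2683/201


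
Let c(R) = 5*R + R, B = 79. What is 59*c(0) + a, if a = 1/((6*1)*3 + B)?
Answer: 1/97 ≈ 0.010309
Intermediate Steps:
c(R) = 6*R
a = 1/97 (a = 1/((6*1)*3 + 79) = 1/(6*3 + 79) = 1/(18 + 79) = 1/97 ≈ 0.010309)
59*c(0) + a = 59*(6*0) + 1/97 = 59*0 + 1/97 = 0 + 1/97 = 1/97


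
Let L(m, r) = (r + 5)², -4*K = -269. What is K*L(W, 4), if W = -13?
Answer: 21789/4 ≈ 5447.3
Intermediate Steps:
K = 269/4 (K = -¼*(-269) = 269/4 ≈ 67.250)
L(m, r) = (5 + r)²
K*L(W, 4) = 269*(5 + 4)²/4 = (269/4)*9² = (269/4)*81 = 21789/4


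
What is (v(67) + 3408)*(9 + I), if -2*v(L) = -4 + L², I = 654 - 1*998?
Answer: -780885/2 ≈ -3.9044e+5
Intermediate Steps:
I = -344 (I = 654 - 998 = -344)
v(L) = 2 - L²/2 (v(L) = -(-4 + L²)/2 = 2 - L²/2)
(v(67) + 3408)*(9 + I) = ((2 - ½*67²) + 3408)*(9 - 344) = ((2 - ½*4489) + 3408)*(-335) = ((2 - 4489/2) + 3408)*(-335) = (-4485/2 + 3408)*(-335) = (2331/2)*(-335) = -780885/2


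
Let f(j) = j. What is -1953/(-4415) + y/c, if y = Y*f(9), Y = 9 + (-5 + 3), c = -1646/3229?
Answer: -894915567/7267090 ≈ -123.15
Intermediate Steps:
c = -1646/3229 (c = -1646*1/3229 = -1646/3229 ≈ -0.50976)
Y = 7 (Y = 9 - 2 = 7)
y = 63 (y = 7*9 = 63)
-1953/(-4415) + y/c = -1953/(-4415) + 63/(-1646/3229) = -1953*(-1/4415) + 63*(-3229/1646) = 1953/4415 - 203427/1646 = -894915567/7267090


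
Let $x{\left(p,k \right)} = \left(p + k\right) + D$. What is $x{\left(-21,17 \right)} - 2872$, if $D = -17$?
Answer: $-2893$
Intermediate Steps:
$x{\left(p,k \right)} = -17 + k + p$ ($x{\left(p,k \right)} = \left(p + k\right) - 17 = \left(k + p\right) - 17 = -17 + k + p$)
$x{\left(-21,17 \right)} - 2872 = \left(-17 + 17 - 21\right) - 2872 = -21 - 2872 = -2893$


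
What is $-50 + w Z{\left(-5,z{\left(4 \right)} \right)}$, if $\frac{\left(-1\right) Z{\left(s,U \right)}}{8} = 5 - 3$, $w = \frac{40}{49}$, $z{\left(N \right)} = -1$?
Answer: $- \frac{3090}{49} \approx -63.061$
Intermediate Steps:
$w = \frac{40}{49}$ ($w = 40 \cdot \frac{1}{49} = \frac{40}{49} \approx 0.81633$)
$Z{\left(s,U \right)} = -16$ ($Z{\left(s,U \right)} = - 8 \left(5 - 3\right) = \left(-8\right) 2 = -16$)
$-50 + w Z{\left(-5,z{\left(4 \right)} \right)} = -50 + \frac{40}{49} \left(-16\right) = -50 - \frac{640}{49} = - \frac{3090}{49}$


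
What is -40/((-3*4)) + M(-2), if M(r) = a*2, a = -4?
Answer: -14/3 ≈ -4.6667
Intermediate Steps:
M(r) = -8 (M(r) = -4*2 = -8)
-40/((-3*4)) + M(-2) = -40/((-3*4)) - 8 = -40/(-12) - 8 = -40*(-1)/12 - 8 = -5*(-2/3) - 8 = 10/3 - 8 = -14/3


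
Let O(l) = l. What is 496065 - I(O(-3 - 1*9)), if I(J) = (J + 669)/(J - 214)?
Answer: 112111347/226 ≈ 4.9607e+5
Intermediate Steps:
I(J) = (669 + J)/(-214 + J)
496065 - I(O(-3 - 1*9)) = 496065 - (669 + (-3 - 1*9))/(-214 + (-3 - 1*9)) = 496065 - (669 + (-3 - 9))/(-214 + (-3 - 9)) = 496065 - (669 - 12)/(-214 - 12) = 496065 - 657/(-226) = 496065 - (-1)*657/226 = 496065 - 1*(-657/226) = 496065 + 657/226 = 112111347/226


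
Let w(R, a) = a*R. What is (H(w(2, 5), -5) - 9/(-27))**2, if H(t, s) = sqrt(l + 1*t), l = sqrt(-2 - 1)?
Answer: (1 + 3*sqrt(10 + I*sqrt(3)))**2/9 ≈ 12.227 + 1.9139*I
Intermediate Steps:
l = I*sqrt(3) (l = sqrt(-3) = I*sqrt(3) ≈ 1.732*I)
w(R, a) = R*a
H(t, s) = sqrt(t + I*sqrt(3)) (H(t, s) = sqrt(I*sqrt(3) + 1*t) = sqrt(I*sqrt(3) + t) = sqrt(t + I*sqrt(3)))
(H(w(2, 5), -5) - 9/(-27))**2 = (sqrt(2*5 + I*sqrt(3)) - 9/(-27))**2 = (sqrt(10 + I*sqrt(3)) - 9*(-1/27))**2 = (sqrt(10 + I*sqrt(3)) + 1/3)**2 = (1/3 + sqrt(10 + I*sqrt(3)))**2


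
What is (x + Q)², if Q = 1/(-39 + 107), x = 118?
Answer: 64400625/4624 ≈ 13927.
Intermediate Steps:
Q = 1/68 ≈ 0.014706
(x + Q)² = (118 + 1/68)² = (8025/68)² = 64400625/4624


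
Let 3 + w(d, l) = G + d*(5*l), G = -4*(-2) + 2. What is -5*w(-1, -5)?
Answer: -160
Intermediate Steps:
G = 10 (G = 8 + 2 = 10)
w(d, l) = 7 + 5*d*l (w(d, l) = -3 + (10 + d*(5*l)) = -3 + (10 + 5*d*l) = 7 + 5*d*l)
-5*w(-1, -5) = -5*(7 + 5*(-1)*(-5)) = -5*(7 + 25) = -5*32 = -160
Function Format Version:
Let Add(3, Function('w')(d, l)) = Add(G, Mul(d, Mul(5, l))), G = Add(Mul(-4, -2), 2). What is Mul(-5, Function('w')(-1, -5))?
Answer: -160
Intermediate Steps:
G = 10 (G = Add(8, 2) = 10)
Function('w')(d, l) = Add(7, Mul(5, d, l)) (Function('w')(d, l) = Add(-3, Add(10, Mul(d, Mul(5, l)))) = Add(-3, Add(10, Mul(5, d, l))) = Add(7, Mul(5, d, l)))
Mul(-5, Function('w')(-1, -5)) = Mul(-5, Add(7, Mul(5, -1, -5))) = Mul(-5, Add(7, 25)) = Mul(-5, 32) = -160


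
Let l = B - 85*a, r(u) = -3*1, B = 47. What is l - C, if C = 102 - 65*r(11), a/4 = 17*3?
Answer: -17590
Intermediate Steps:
a = 204 (a = 4*(17*3) = 4*51 = 204)
r(u) = -3
l = -17293 (l = 47 - 85*204 = 47 - 17340 = -17293)
C = 297 (C = 102 - 65*(-3) = 102 + 195 = 297)
l - C = -17293 - 1*297 = -17293 - 297 = -17590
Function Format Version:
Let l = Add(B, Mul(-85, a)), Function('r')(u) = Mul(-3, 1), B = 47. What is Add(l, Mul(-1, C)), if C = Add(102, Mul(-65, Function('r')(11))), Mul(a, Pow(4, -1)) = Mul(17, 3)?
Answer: -17590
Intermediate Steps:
a = 204 (a = Mul(4, Mul(17, 3)) = Mul(4, 51) = 204)
Function('r')(u) = -3
l = -17293 (l = Add(47, Mul(-85, 204)) = Add(47, -17340) = -17293)
C = 297 (C = Add(102, Mul(-65, -3)) = Add(102, 195) = 297)
Add(l, Mul(-1, C)) = Add(-17293, Mul(-1, 297)) = Add(-17293, -297) = -17590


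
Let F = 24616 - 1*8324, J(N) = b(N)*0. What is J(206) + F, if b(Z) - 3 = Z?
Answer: 16292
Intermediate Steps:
b(Z) = 3 + Z
J(N) = 0 (J(N) = (3 + N)*0 = 0)
F = 16292 (F = 24616 - 8324 = 16292)
J(206) + F = 0 + 16292 = 16292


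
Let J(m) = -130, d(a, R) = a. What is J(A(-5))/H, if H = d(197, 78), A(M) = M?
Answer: -130/197 ≈ -0.65990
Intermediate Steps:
H = 197
J(A(-5))/H = -130/197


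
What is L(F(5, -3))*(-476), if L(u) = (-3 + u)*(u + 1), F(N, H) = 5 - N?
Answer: 1428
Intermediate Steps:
L(u) = (1 + u)*(-3 + u) (L(u) = (-3 + u)*(1 + u) = (1 + u)*(-3 + u))
L(F(5, -3))*(-476) = (-3 + (5 - 1*5)**2 - 2*(5 - 1*5))*(-476) = (-3 + (5 - 5)**2 - 2*(5 - 5))*(-476) = (-3 + 0**2 - 2*0)*(-476) = (-3 + 0 + 0)*(-476) = -3*(-476) = 1428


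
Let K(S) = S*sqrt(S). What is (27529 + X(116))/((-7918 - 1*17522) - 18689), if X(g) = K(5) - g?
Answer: -27413/44129 - 5*sqrt(5)/44129 ≈ -0.62146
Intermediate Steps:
K(S) = S**(3/2)
X(g) = -g + 5*sqrt(5) (X(g) = 5**(3/2) - g = 5*sqrt(5) - g = -g + 5*sqrt(5))
(27529 + X(116))/((-7918 - 1*17522) - 18689) = (27529 + (-1*116 + 5*sqrt(5)))/((-7918 - 1*17522) - 18689) = (27529 + (-116 + 5*sqrt(5)))/((-7918 - 17522) - 18689) = (27413 + 5*sqrt(5))/(-25440 - 18689) = (27413 + 5*sqrt(5))/(-44129) = (27413 + 5*sqrt(5))*(-1/44129) = -27413/44129 - 5*sqrt(5)/44129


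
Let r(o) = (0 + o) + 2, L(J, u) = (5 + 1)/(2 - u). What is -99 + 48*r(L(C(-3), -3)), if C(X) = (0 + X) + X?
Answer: 273/5 ≈ 54.600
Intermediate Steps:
C(X) = 2*X (C(X) = X + X = 2*X)
L(J, u) = 6/(2 - u)
r(o) = 2 + o (r(o) = o + 2 = 2 + o)
-99 + 48*r(L(C(-3), -3)) = -99 + 48*(2 - 6/(-2 - 3)) = -99 + 48*(2 - 6/(-5)) = -99 + 48*(2 - 6*(-⅕)) = -99 + 48*(2 + 6/5) = -99 + 48*(16/5) = -99 + 768/5 = 273/5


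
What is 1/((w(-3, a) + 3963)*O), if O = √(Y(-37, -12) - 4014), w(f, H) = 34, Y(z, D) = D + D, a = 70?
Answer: -I*√4038/16139886 ≈ -3.9372e-6*I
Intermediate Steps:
Y(z, D) = 2*D
O = I*√4038 (O = √(2*(-12) - 4014) = √(-24 - 4014) = √(-4038) = I*√4038 ≈ 63.545*I)
1/((w(-3, a) + 3963)*O) = 1/((34 + 3963)*((I*√4038))) = (-I*√4038/4038)/3997 = -I*√4038/16139886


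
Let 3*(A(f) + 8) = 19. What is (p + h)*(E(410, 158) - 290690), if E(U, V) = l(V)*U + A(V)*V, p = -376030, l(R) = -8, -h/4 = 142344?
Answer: 834509876200/3 ≈ 2.7817e+11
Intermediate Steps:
h = -569376 (h = -4*142344 = -569376)
A(f) = -5/3 (A(f) = -8 + (⅓)*19 = -8 + 19/3 = -5/3)
E(U, V) = -8*U - 5*V/3
(p + h)*(E(410, 158) - 290690) = (-376030 - 569376)*((-8*410 - 5/3*158) - 290690) = -945406*((-3280 - 790/3) - 290690) = -945406*(-10630/3 - 290690) = -945406*(-882700/3) = 834509876200/3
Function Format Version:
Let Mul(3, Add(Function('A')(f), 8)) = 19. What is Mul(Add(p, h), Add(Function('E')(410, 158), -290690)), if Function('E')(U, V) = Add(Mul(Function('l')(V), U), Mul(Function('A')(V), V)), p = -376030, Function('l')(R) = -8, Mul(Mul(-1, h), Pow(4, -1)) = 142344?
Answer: Rational(834509876200, 3) ≈ 2.7817e+11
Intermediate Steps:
h = -569376 (h = Mul(-4, 142344) = -569376)
Function('A')(f) = Rational(-5, 3) (Function('A')(f) = Add(-8, Mul(Rational(1, 3), 19)) = Add(-8, Rational(19, 3)) = Rational(-5, 3))
Function('E')(U, V) = Add(Mul(-8, U), Mul(Rational(-5, 3), V))
Mul(Add(p, h), Add(Function('E')(410, 158), -290690)) = Mul(Add(-376030, -569376), Add(Add(Mul(-8, 410), Mul(Rational(-5, 3), 158)), -290690)) = Mul(-945406, Add(Add(-3280, Rational(-790, 3)), -290690)) = Mul(-945406, Add(Rational(-10630, 3), -290690)) = Mul(-945406, Rational(-882700, 3)) = Rational(834509876200, 3)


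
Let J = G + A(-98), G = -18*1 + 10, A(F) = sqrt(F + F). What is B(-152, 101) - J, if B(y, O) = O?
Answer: 109 - 14*I ≈ 109.0 - 14.0*I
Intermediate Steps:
A(F) = sqrt(2)*sqrt(F) (A(F) = sqrt(2*F) = sqrt(2)*sqrt(F))
G = -8 (G = -18 + 10 = -8)
J = -8 + 14*I (J = -8 + sqrt(2)*sqrt(-98) = -8 + sqrt(2)*(7*I*sqrt(2)) = -8 + 14*I ≈ -8.0 + 14.0*I)
B(-152, 101) - J = 101 - (-8 + 14*I) = 101 + (8 - 14*I) = 109 - 14*I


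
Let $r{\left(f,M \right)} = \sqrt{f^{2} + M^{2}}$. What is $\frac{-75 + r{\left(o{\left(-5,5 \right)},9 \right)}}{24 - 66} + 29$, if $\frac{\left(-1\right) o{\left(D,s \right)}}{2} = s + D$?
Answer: $\frac{214}{7} \approx 30.571$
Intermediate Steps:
$o{\left(D,s \right)} = - 2 D - 2 s$ ($o{\left(D,s \right)} = - 2 \left(s + D\right) = - 2 \left(D + s\right) = - 2 D - 2 s$)
$r{\left(f,M \right)} = \sqrt{M^{2} + f^{2}}$
$\frac{-75 + r{\left(o{\left(-5,5 \right)},9 \right)}}{24 - 66} + 29 = \frac{-75 + \sqrt{9^{2} + \left(\left(-2\right) \left(-5\right) - 10\right)^{2}}}{24 - 66} + 29 = \frac{-75 + \sqrt{81 + \left(10 - 10\right)^{2}}}{-42} + 29 = \left(-75 + \sqrt{81 + 0^{2}}\right) \left(- \frac{1}{42}\right) + 29 = \left(-75 + \sqrt{81 + 0}\right) \left(- \frac{1}{42}\right) + 29 = \left(-75 + \sqrt{81}\right) \left(- \frac{1}{42}\right) + 29 = \left(-75 + 9\right) \left(- \frac{1}{42}\right) + 29 = \left(-66\right) \left(- \frac{1}{42}\right) + 29 = \frac{11}{7} + 29 = \frac{214}{7}$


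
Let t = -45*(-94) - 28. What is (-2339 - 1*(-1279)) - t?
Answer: -5262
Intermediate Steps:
t = 4202 (t = 4230 - 28 = 4202)
(-2339 - 1*(-1279)) - t = (-2339 - 1*(-1279)) - 1*4202 = (-2339 + 1279) - 4202 = -1060 - 4202 = -5262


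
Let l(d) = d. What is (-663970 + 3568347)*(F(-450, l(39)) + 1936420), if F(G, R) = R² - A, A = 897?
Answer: 5625906041588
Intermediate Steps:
F(G, R) = -897 + R² (F(G, R) = R² - 1*897 = R² - 897 = -897 + R²)
(-663970 + 3568347)*(F(-450, l(39)) + 1936420) = (-663970 + 3568347)*((-897 + 39²) + 1936420) = 2904377*((-897 + 1521) + 1936420) = 2904377*(624 + 1936420) = 2904377*1937044 = 5625906041588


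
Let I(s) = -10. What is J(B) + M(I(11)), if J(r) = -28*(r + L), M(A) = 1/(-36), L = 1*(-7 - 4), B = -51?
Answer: 62495/36 ≈ 1736.0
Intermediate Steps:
L = -11 (L = 1*(-11) = -11)
M(A) = -1/36
J(r) = 308 - 28*r (J(r) = -28*(r - 11) = -28*(-11 + r) = 308 - 28*r)
J(B) + M(I(11)) = (308 - 28*(-51)) - 1/36 = (308 + 1428) - 1/36 = 1736 - 1/36 = 62495/36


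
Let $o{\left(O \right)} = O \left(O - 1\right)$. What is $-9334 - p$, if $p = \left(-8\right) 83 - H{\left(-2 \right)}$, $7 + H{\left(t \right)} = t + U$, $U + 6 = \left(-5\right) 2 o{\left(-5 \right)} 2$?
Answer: $-9285$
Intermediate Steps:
$o{\left(O \right)} = O \left(-1 + O\right)$
$U = -606$ ($U = -6 + \left(-5\right) 2 \left(- 5 \left(-1 - 5\right)\right) 2 = -6 + - 10 \left(\left(-5\right) \left(-6\right)\right) 2 = -6 + \left(-10\right) 30 \cdot 2 = -6 - 600 = -606$)
$H{\left(t \right)} = -613 + t$ ($H{\left(t \right)} = -7 + \left(t - 606\right) = -7 + \left(-606 + t\right) = -613 + t$)
$p = -49$ ($p = \left(-8\right) 83 - \left(-613 - 2\right) = -664 - -615 = -664 + 615 = -49$)
$-9334 - p = -9334 - -49 = -9334 + 49 = -9285$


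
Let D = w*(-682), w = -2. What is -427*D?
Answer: -582428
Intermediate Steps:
D = 1364 (D = -2*(-682) = 1364)
-427*D = -427*1364 = -582428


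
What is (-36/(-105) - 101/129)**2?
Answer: 3948169/20385225 ≈ 0.19368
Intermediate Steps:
(-36/(-105) - 101/129)**2 = (-36*(-1/105) - 101*1/129)**2 = (12/35 - 101/129)**2 = (-1987/4515)**2 = 3948169/20385225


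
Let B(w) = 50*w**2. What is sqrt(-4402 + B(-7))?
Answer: 4*I*sqrt(122) ≈ 44.181*I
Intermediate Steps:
sqrt(-4402 + B(-7)) = sqrt(-4402 + 50*(-7)**2) = sqrt(-4402 + 50*49) = sqrt(-4402 + 2450) = sqrt(-1952) = 4*I*sqrt(122)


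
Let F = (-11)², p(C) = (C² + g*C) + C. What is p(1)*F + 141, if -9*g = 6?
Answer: 907/3 ≈ 302.33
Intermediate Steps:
g = -⅔ (g = -⅑*6 = -⅔ ≈ -0.66667)
p(C) = C² + C/3 (p(C) = (C² - 2*C/3) + C = C² + C/3)
F = 121
p(1)*F + 141 = (1*(⅓ + 1))*121 + 141 = (1*(4/3))*121 + 141 = (4/3)*121 + 141 = 484/3 + 141 = 907/3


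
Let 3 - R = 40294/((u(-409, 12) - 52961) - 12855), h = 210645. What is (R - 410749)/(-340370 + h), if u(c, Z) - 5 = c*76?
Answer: 39799193376/12569703875 ≈ 3.1663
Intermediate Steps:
u(c, Z) = 5 + 76*c (u(c, Z) = 5 + c*76 = 5 + 76*c)
R = 330979/96895 (R = 3 - 40294/(((5 + 76*(-409)) - 52961) - 12855) = 3 - 40294/(((5 - 31084) - 52961) - 12855) = 3 - 40294/((-31079 - 52961) - 12855) = 3 - 40294/(-84040 - 12855) = 3 - 40294/(-96895) = 3 - 40294*(-1)/96895 = 3 - 1*(-40294/96895) = 3 + 40294/96895 = 330979/96895 ≈ 3.4159)
(R - 410749)/(-340370 + h) = (330979/96895 - 410749)/(-340370 + 210645) = -39799193376/96895/(-129725) = -39799193376/96895*(-1/129725) = 39799193376/12569703875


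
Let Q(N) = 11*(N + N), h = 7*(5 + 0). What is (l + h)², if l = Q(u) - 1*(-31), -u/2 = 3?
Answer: 4356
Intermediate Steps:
u = -6 (u = -2*3 = -6)
h = 35 (h = 7*5 = 35)
Q(N) = 22*N (Q(N) = 11*(2*N) = 22*N)
l = -101 (l = 22*(-6) - 1*(-31) = -132 + 31 = -101)
(l + h)² = (-101 + 35)² = (-66)² = 4356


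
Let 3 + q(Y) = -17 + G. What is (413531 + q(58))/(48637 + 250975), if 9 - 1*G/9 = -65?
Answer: 414177/299612 ≈ 1.3824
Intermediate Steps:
G = 666 (G = 81 - 9*(-65) = 81 + 585 = 666)
q(Y) = 646 (q(Y) = -3 + (-17 + 666) = -3 + 649 = 646)
(413531 + q(58))/(48637 + 250975) = (413531 + 646)/(48637 + 250975) = 414177/299612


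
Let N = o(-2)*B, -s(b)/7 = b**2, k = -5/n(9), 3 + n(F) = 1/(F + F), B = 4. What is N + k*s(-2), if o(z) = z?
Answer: -2944/53 ≈ -55.547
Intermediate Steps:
n(F) = -3 + 1/(2*F) (n(F) = -3 + 1/(F + F) = -3 + 1/(2*F))
k = 90/53 (k = -5/(-3 + (1/2)/9) = -5/(-3 + (1/2)*(1/9)) = -5/(-3 + 1/18) = -5/(-53/18) = -5*(-18/53) = 90/53 ≈ 1.6981)
s(b) = -7*b**2
N = -8 (N = -2*4 = -8)
N + k*s(-2) = -8 + 90*(-7*(-2)**2)/53 = -8 + 90*(-7*4)/53 = -8 + (90/53)*(-28) = -8 - 2520/53 = -2944/53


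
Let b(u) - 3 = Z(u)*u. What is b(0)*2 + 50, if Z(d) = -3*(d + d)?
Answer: 56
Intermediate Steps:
Z(d) = -6*d
b(u) = 3 - 6*u**2 (b(u) = 3 + (-6*u)*u = 3 - 6*u**2)
b(0)*2 + 50 = (3 - 6*0**2)*2 + 50 = (3 - 6*0)*2 + 50 = (3 + 0)*2 + 50 = 3*2 + 50 = 6 + 50 = 56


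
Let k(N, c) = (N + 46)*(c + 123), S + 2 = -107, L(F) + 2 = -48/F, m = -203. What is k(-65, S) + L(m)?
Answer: -54356/203 ≈ -267.76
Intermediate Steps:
L(F) = -2 - 48/F
S = -109 (S = -2 - 107 = -109)
k(N, c) = (46 + N)*(123 + c)
k(-65, S) + L(m) = (5658 + 46*(-109) + 123*(-65) - 65*(-109)) + (-2 - 48/(-203)) = (5658 - 5014 - 7995 + 7085) + (-2 - 48*(-1/203)) = -266 + (-2 + 48/203) = -266 - 358/203 = -54356/203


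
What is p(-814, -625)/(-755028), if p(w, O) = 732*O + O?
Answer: 458125/755028 ≈ 0.60677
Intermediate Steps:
p(w, O) = 733*O
p(-814, -625)/(-755028) = (733*(-625))/(-755028) = -458125*(-1/755028) = 458125/755028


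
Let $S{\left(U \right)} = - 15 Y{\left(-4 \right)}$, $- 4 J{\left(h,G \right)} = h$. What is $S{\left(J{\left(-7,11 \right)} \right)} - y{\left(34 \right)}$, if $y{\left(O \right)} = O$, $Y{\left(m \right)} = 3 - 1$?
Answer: $-64$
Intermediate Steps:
$J{\left(h,G \right)} = - \frac{h}{4}$
$Y{\left(m \right)} = 2$ ($Y{\left(m \right)} = 3 - 1 = 2$)
$S{\left(U \right)} = -30$ ($S{\left(U \right)} = \left(-15\right) 2 = -30$)
$S{\left(J{\left(-7,11 \right)} \right)} - y{\left(34 \right)} = -30 - 34 = -64$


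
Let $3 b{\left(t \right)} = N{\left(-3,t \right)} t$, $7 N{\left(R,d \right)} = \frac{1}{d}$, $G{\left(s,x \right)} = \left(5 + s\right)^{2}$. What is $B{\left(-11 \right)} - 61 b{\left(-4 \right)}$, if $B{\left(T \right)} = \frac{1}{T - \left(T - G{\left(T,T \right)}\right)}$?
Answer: $- \frac{725}{252} \approx -2.877$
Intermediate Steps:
$N{\left(R,d \right)} = \frac{1}{7 d}$
$b{\left(t \right)} = \frac{1}{21}$ ($b{\left(t \right)} = \frac{\frac{1}{7 t} t}{3} = \frac{1}{3} \cdot \frac{1}{7} = \frac{1}{21}$)
$B{\left(T \right)} = \frac{1}{\left(5 + T\right)^{2}}$ ($B{\left(T \right)} = \frac{1}{T - \left(T - \left(5 + T\right)^{2}\right)} = \frac{1}{\left(5 + T\right)^{2}}$)
$B{\left(-11 \right)} - 61 b{\left(-4 \right)} = \frac{1}{\left(5 - 11\right)^{2}} - \frac{61}{21} = \frac{1}{36} - \frac{61}{21} = - \frac{725}{252}$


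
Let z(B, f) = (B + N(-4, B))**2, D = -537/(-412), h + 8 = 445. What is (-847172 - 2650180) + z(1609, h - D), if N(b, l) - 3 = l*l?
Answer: 6710650485697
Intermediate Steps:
h = 437 (h = -8 + 445 = 437)
N(b, l) = 3 + l**2 (N(b, l) = 3 + l*l = 3 + l**2)
D = 537/412 (D = -537*(-1/412) = 537/412 ≈ 1.3034)
z(B, f) = (3 + B + B**2)**2 (z(B, f) = (B + (3 + B**2))**2 = (3 + B + B**2)**2)
(-847172 - 2650180) + z(1609, h - D) = (-847172 - 2650180) + (3 + 1609 + 1609**2)**2 = -3497352 + (3 + 1609 + 2588881)**2 = -3497352 + 2590493**2 = -3497352 + 6710653983049 = 6710650485697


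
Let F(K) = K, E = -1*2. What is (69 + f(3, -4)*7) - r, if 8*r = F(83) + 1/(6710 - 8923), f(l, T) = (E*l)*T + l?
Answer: 2191977/8852 ≈ 247.63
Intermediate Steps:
E = -2
f(l, T) = l - 2*T*l (f(l, T) = (-2*l)*T + l = -2*T*l + l = l - 2*T*l)
r = 91839/8852 (r = (83 + 1/(6710 - 8923))/8 = (83 + 1/(-2213))/8 = (83 - 1/2213)/8 = (⅛)*(183678/2213) = 91839/8852 ≈ 10.375)
(69 + f(3, -4)*7) - r = (69 + (3*(1 - 2*(-4)))*7) - 1*91839/8852 = (69 + (3*(1 + 8))*7) - 91839/8852 = (69 + (3*9)*7) - 91839/8852 = (69 + 27*7) - 91839/8852 = (69 + 189) - 91839/8852 = 258 - 91839/8852 = 2191977/8852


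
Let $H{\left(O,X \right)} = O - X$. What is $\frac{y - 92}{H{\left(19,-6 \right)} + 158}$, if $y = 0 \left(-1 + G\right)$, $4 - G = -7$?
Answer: $- \frac{92}{183} \approx -0.50273$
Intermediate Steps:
$G = 11$ ($G = 4 - -7 = 4 + 7 = 11$)
$y = 0$ ($y = 0 \left(-1 + 11\right) = 0 \cdot 10 = 0$)
$\frac{y - 92}{H{\left(19,-6 \right)} + 158} = \frac{0 - 92}{\left(19 - -6\right) + 158} = - \frac{92}{\left(19 + 6\right) + 158} = - \frac{92}{25 + 158} = - \frac{92}{183}$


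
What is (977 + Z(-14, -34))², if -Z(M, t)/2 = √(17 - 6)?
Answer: 954573 - 3908*√11 ≈ 9.4161e+5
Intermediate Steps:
Z(M, t) = -2*√11 (Z(M, t) = -2*√(17 - 6) = -2*√11)
(977 + Z(-14, -34))² = (977 - 2*√11)²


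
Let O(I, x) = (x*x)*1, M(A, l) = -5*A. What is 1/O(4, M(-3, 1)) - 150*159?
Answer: -5366249/225 ≈ -23850.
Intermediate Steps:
O(I, x) = x**2 (O(I, x) = x**2*1 = x**2)
1/O(4, M(-3, 1)) - 150*159 = 1/((-5*(-3))**2) - 150*159 = 1/(15**2) - 23850 = 1/225 - 23850 = -5366249/225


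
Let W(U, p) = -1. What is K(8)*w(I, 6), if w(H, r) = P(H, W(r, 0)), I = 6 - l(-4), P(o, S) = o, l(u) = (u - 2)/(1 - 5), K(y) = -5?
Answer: -45/2 ≈ -22.500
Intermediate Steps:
l(u) = ½ - u/4 (l(u) = (-2 + u)/(-4) = (-2 + u)*(-¼) = ½ - u/4)
I = 9/2 (I = 6 - (½ - ¼*(-4)) = 6 - (½ + 1) = 6 - 1*3/2 = 6 - 3/2 = 9/2 ≈ 4.5000)
w(H, r) = H
K(8)*w(I, 6) = -5*9/2 = -45/2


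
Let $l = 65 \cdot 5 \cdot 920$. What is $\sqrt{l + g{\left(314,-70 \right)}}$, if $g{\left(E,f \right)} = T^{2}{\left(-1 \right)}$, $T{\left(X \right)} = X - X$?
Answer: $10 \sqrt{2990} \approx 546.81$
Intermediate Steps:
$T{\left(X \right)} = 0$
$g{\left(E,f \right)} = 0$ ($g{\left(E,f \right)} = 0^{2} = 0$)
$l = 299000$ ($l = 325 \cdot 920 = 299000$)
$\sqrt{l + g{\left(314,-70 \right)}} = \sqrt{299000 + 0} = \sqrt{299000} = 10 \sqrt{2990}$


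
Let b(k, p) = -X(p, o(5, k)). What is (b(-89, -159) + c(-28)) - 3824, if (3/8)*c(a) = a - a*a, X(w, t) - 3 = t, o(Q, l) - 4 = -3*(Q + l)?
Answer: -18745/3 ≈ -6248.3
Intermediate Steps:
o(Q, l) = 4 - 3*Q - 3*l (o(Q, l) = 4 - 3*(Q + l) = 4 + (-3*Q - 3*l) = 4 - 3*Q - 3*l)
X(w, t) = 3 + t
c(a) = -8*a²/3 + 8*a/3 (c(a) = 8*(a - a*a)/3 = 8*(a - a²)/3 = -8*a²/3 + 8*a/3)
b(k, p) = 8 + 3*k (b(k, p) = -(3 + (4 - 3*5 - 3*k)) = -(3 + (4 - 15 - 3*k)) = -(3 + (-11 - 3*k)) = -(-8 - 3*k) = 8 + 3*k)
(b(-89, -159) + c(-28)) - 3824 = ((8 + 3*(-89)) + (8/3)*(-28)*(1 - 1*(-28))) - 3824 = ((8 - 267) + (8/3)*(-28)*(1 + 28)) - 3824 = (-259 + (8/3)*(-28)*29) - 3824 = (-259 - 6496/3) - 3824 = -7273/3 - 3824 = -18745/3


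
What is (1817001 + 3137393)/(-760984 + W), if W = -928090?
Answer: -2477197/844537 ≈ -2.9332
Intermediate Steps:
(1817001 + 3137393)/(-760984 + W) = (1817001 + 3137393)/(-760984 - 928090) = 4954394/(-1689074) = 4954394*(-1/1689074) = -2477197/844537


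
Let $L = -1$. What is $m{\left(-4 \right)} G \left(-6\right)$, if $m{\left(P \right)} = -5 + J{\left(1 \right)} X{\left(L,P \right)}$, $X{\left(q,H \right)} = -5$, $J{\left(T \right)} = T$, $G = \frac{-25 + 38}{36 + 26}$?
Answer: $\frac{390}{31} \approx 12.581$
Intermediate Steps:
$G = \frac{13}{62} \approx 0.20968$
$m{\left(P \right)} = -10$ ($m{\left(P \right)} = -5 + 1 \left(-5\right) = -5 - 5 = -10$)
$m{\left(-4 \right)} G \left(-6\right) = - 10 \cdot \frac{13}{62} \left(-6\right) = \left(-10\right) \left(- \frac{39}{31}\right) = \frac{390}{31}$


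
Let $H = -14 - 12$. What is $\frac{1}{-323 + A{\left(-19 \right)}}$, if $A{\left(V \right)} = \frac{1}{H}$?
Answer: $- \frac{26}{8399} \approx -0.0030956$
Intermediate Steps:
$H = -26$ ($H = -14 - 12 = -26$)
$A{\left(V \right)} = - \frac{1}{26}$ ($A{\left(V \right)} = \frac{1}{-26} = - \frac{1}{26}$)
$\frac{1}{-323 + A{\left(-19 \right)}} = \frac{1}{-323 - \frac{1}{26}} = \frac{1}{- \frac{8399}{26}} = - \frac{26}{8399}$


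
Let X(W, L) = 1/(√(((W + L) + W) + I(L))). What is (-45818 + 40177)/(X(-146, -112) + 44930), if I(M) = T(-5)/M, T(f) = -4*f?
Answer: -1434147560605/11422841676664 - 5641*I*√79219/11422841676664 ≈ -0.12555 - 1.3899e-7*I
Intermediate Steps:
I(M) = 20/M (I(M) = (-4*(-5))/M = 20/M)
X(W, L) = (L + 2*W + 20/L)^(-½) (X(W, L) = 1/(√(((W + L) + W) + 20/L)) = 1/(√(((L + W) + W) + 20/L)) = 1/(√((L + 2*W) + 20/L)) = 1/(√(L + 2*W + 20/L)) = (L + 2*W + 20/L)^(-½))
(-45818 + 40177)/(X(-146, -112) + 44930) = (-45818 + 40177)/((-112 + 2*(-146) + 20/(-112))^(-½) + 44930) = -5641/((-112 - 292 + 20*(-1/112))^(-½) + 44930) = -5641/((-112 - 292 - 5/28)^(-½) + 44930) = -5641/((-11317/28)^(-½) + 44930) = -5641/(-2*I*√79219/11317 + 44930) = -5641/(44930 - 2*I*√79219/11317)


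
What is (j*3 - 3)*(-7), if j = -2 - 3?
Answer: 126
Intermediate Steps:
j = -5
(j*3 - 3)*(-7) = (-5*3 - 3)*(-7) = (-15 - 3)*(-7) = -18*(-7) = 126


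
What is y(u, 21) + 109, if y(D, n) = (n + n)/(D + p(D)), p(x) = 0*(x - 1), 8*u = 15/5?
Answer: 221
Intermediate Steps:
u = 3/8 (u = (15/5)/8 = (15*(⅕))/8 = (⅛)*3 = 3/8 ≈ 0.37500)
p(x) = 0 (p(x) = 0*(-1 + x) = 0)
y(D, n) = 2*n/D (y(D, n) = (n + n)/(D + 0) = (2*n)/D = 2*n/D)
y(u, 21) + 109 = 2*21/(3/8) + 109 = 2*21*(8/3) + 109 = 112 + 109 = 221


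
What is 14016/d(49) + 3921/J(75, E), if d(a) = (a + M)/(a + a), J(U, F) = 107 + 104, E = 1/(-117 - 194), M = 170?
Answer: 1327313/211 ≈ 6290.6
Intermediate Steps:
E = -1/311 (E = 1/(-311) = -1/311 ≈ -0.0032154)
J(U, F) = 211
d(a) = (170 + a)/(2*a) (d(a) = (a + 170)/(a + a) = (170 + a)/((2*a)) = (170 + a)*(1/(2*a)) = (170 + a)/(2*a))
14016/d(49) + 3921/J(75, E) = 14016/(((½)*(170 + 49)/49)) + 3921/211 = 14016/(((½)*(1/49)*219)) + 3921*(1/211) = 14016/(219/98) + 3921/211 = 14016*(98/219) + 3921/211 = 6272 + 3921/211 = 1327313/211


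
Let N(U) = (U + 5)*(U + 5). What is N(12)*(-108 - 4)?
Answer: -32368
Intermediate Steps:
N(U) = (5 + U)**2 (N(U) = (5 + U)*(5 + U) = (5 + U)**2)
N(12)*(-108 - 4) = (5 + 12)**2*(-108 - 4) = 17**2*(-112) = 289*(-112) = -32368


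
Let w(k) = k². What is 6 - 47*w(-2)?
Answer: -182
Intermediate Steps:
6 - 47*w(-2) = 6 - 47*(-2)² = 6 - 47*4 = 6 - 188 = -182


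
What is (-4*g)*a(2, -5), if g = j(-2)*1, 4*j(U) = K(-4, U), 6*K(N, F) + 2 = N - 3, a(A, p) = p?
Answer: -15/2 ≈ -7.5000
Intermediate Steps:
K(N, F) = -5/6 + N/6 (K(N, F) = -1/3 + (N - 3)/6 = -1/3 + (-3 + N)/6 = -1/3 + (-1/2 + N/6) = -5/6 + N/6)
j(U) = -3/8 (j(U) = (-5/6 + (1/6)*(-4))/4 = (-5/6 - 2/3)/4 = (1/4)*(-3/2) = -3/8)
g = -3/8 (g = -3/8*1 = -3/8 ≈ -0.37500)
(-4*g)*a(2, -5) = -4*(-3/8)*(-5) = (3/2)*(-5) = -15/2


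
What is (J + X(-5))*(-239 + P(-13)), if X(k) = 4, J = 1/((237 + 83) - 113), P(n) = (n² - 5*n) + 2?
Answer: -829/69 ≈ -12.014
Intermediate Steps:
P(n) = 2 + n² - 5*n
J = 1/207 (J = 1/(320 - 113) = 1/207 ≈ 0.0048309)
(J + X(-5))*(-239 + P(-13)) = (1/207 + 4)*(-239 + (2 + (-13)² - 5*(-13))) = 829*(-239 + (2 + 169 + 65))/207 = 829*(-239 + 236)/207 = (829/207)*(-3) = -829/69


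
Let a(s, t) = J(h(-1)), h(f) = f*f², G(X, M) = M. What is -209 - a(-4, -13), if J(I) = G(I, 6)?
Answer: -215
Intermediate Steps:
h(f) = f³
J(I) = 6
a(s, t) = 6
-209 - a(-4, -13) = -209 - 1*6 = -209 - 6 = -215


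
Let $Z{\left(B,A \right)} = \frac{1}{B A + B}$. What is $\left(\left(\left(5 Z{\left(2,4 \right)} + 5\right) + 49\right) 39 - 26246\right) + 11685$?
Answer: $- \frac{24871}{2} \approx -12436.0$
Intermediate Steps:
$Z{\left(B,A \right)} = \frac{1}{B + A B}$ ($Z{\left(B,A \right)} = \frac{1}{A B + B} = \frac{1}{B + A B}$)
$\left(\left(\left(5 Z{\left(2,4 \right)} + 5\right) + 49\right) 39 - 26246\right) + 11685 = \left(\left(\left(5 \frac{1}{2 \left(1 + 4\right)} + 5\right) + 49\right) 39 - 26246\right) + 11685 = \left(\left(\left(5 \frac{1}{2 \cdot 5} + 5\right) + 49\right) 39 - 26246\right) + 11685 = \left(\left(\left(5 \cdot \frac{1}{2} \cdot \frac{1}{5} + 5\right) + 49\right) 39 - 26246\right) + 11685 = \left(\left(\left(5 \cdot \frac{1}{10} + 5\right) + 49\right) 39 - 26246\right) + 11685 = \left(\left(\left(\frac{1}{2} + 5\right) + 49\right) 39 - 26246\right) + 11685 = \left(\left(\frac{11}{2} + 49\right) 39 - 26246\right) + 11685 = \left(\frac{109}{2} \cdot 39 - 26246\right) + 11685 = \left(\frac{4251}{2} - 26246\right) + 11685 = - \frac{48241}{2} + 11685 = - \frac{24871}{2}$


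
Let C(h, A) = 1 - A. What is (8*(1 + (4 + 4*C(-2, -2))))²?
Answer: 18496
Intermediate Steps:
(8*(1 + (4 + 4*C(-2, -2))))² = (8*(1 + (4 + 4*(1 - 1*(-2)))))² = (8*(1 + (4 + 4*(1 + 2))))² = (8*(1 + (4 + 4*3)))² = (8*(1 + (4 + 12)))² = (8*(1 + 16))² = (8*17)² = 136² = 18496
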